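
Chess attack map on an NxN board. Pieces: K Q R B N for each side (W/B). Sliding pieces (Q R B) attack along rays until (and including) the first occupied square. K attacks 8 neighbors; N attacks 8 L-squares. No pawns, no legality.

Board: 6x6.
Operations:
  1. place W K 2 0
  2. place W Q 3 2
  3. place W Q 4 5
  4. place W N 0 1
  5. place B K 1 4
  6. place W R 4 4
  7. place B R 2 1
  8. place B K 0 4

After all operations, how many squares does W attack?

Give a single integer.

Answer: 30

Derivation:
Op 1: place WK@(2,0)
Op 2: place WQ@(3,2)
Op 3: place WQ@(4,5)
Op 4: place WN@(0,1)
Op 5: place BK@(1,4)
Op 6: place WR@(4,4)
Op 7: place BR@(2,1)
Op 8: place BK@(0,4)
Per-piece attacks for W:
  WN@(0,1): attacks (1,3) (2,2) (2,0)
  WK@(2,0): attacks (2,1) (3,0) (1,0) (3,1) (1,1)
  WQ@(3,2): attacks (3,3) (3,4) (3,5) (3,1) (3,0) (4,2) (5,2) (2,2) (1,2) (0,2) (4,3) (5,4) (4,1) (5,0) (2,3) (1,4) (2,1) [ray(-1,1) blocked at (1,4); ray(-1,-1) blocked at (2,1)]
  WR@(4,4): attacks (4,5) (4,3) (4,2) (4,1) (4,0) (5,4) (3,4) (2,4) (1,4) [ray(0,1) blocked at (4,5); ray(-1,0) blocked at (1,4)]
  WQ@(4,5): attacks (4,4) (5,5) (3,5) (2,5) (1,5) (0,5) (5,4) (3,4) (2,3) (1,2) (0,1) [ray(0,-1) blocked at (4,4); ray(-1,-1) blocked at (0,1)]
Union (30 distinct): (0,1) (0,2) (0,5) (1,0) (1,1) (1,2) (1,3) (1,4) (1,5) (2,0) (2,1) (2,2) (2,3) (2,4) (2,5) (3,0) (3,1) (3,3) (3,4) (3,5) (4,0) (4,1) (4,2) (4,3) (4,4) (4,5) (5,0) (5,2) (5,4) (5,5)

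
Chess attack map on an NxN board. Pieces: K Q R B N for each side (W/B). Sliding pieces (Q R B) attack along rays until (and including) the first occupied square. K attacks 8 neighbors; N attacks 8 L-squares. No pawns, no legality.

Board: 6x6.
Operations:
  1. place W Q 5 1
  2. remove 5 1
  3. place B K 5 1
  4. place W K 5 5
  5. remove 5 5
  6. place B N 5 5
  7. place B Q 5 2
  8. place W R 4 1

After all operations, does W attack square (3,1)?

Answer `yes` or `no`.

Answer: yes

Derivation:
Op 1: place WQ@(5,1)
Op 2: remove (5,1)
Op 3: place BK@(5,1)
Op 4: place WK@(5,5)
Op 5: remove (5,5)
Op 6: place BN@(5,5)
Op 7: place BQ@(5,2)
Op 8: place WR@(4,1)
Per-piece attacks for W:
  WR@(4,1): attacks (4,2) (4,3) (4,4) (4,5) (4,0) (5,1) (3,1) (2,1) (1,1) (0,1) [ray(1,0) blocked at (5,1)]
W attacks (3,1): yes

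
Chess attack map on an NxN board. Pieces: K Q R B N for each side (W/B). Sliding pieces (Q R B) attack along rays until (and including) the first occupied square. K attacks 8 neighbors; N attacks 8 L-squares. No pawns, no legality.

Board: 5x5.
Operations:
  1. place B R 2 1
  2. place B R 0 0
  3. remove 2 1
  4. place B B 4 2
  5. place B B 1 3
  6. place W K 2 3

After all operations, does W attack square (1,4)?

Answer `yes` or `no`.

Answer: yes

Derivation:
Op 1: place BR@(2,1)
Op 2: place BR@(0,0)
Op 3: remove (2,1)
Op 4: place BB@(4,2)
Op 5: place BB@(1,3)
Op 6: place WK@(2,3)
Per-piece attacks for W:
  WK@(2,3): attacks (2,4) (2,2) (3,3) (1,3) (3,4) (3,2) (1,4) (1,2)
W attacks (1,4): yes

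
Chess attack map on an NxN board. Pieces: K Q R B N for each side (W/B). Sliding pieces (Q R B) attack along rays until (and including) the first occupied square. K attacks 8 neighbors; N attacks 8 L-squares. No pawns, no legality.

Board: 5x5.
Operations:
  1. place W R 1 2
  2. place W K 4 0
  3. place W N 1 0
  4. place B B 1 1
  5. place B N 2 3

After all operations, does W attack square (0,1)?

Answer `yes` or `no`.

Answer: no

Derivation:
Op 1: place WR@(1,2)
Op 2: place WK@(4,0)
Op 3: place WN@(1,0)
Op 4: place BB@(1,1)
Op 5: place BN@(2,3)
Per-piece attacks for W:
  WN@(1,0): attacks (2,2) (3,1) (0,2)
  WR@(1,2): attacks (1,3) (1,4) (1,1) (2,2) (3,2) (4,2) (0,2) [ray(0,-1) blocked at (1,1)]
  WK@(4,0): attacks (4,1) (3,0) (3,1)
W attacks (0,1): no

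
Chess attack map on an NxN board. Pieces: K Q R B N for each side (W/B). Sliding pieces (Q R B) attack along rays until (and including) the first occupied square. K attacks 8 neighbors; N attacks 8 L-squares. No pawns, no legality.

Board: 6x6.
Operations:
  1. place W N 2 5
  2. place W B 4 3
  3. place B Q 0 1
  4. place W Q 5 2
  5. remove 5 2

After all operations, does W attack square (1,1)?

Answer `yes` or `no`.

Op 1: place WN@(2,5)
Op 2: place WB@(4,3)
Op 3: place BQ@(0,1)
Op 4: place WQ@(5,2)
Op 5: remove (5,2)
Per-piece attacks for W:
  WN@(2,5): attacks (3,3) (4,4) (1,3) (0,4)
  WB@(4,3): attacks (5,4) (5,2) (3,4) (2,5) (3,2) (2,1) (1,0) [ray(-1,1) blocked at (2,5)]
W attacks (1,1): no

Answer: no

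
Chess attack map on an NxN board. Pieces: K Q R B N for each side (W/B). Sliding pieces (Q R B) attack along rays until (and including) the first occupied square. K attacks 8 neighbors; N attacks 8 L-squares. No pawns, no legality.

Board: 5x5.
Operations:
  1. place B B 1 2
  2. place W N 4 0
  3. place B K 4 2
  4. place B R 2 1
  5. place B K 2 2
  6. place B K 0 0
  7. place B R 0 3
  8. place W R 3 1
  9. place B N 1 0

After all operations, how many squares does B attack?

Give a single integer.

Op 1: place BB@(1,2)
Op 2: place WN@(4,0)
Op 3: place BK@(4,2)
Op 4: place BR@(2,1)
Op 5: place BK@(2,2)
Op 6: place BK@(0,0)
Op 7: place BR@(0,3)
Op 8: place WR@(3,1)
Op 9: place BN@(1,0)
Per-piece attacks for B:
  BK@(0,0): attacks (0,1) (1,0) (1,1)
  BR@(0,3): attacks (0,4) (0,2) (0,1) (0,0) (1,3) (2,3) (3,3) (4,3) [ray(0,-1) blocked at (0,0)]
  BN@(1,0): attacks (2,2) (3,1) (0,2)
  BB@(1,2): attacks (2,3) (3,4) (2,1) (0,3) (0,1) [ray(1,-1) blocked at (2,1); ray(-1,1) blocked at (0,3)]
  BR@(2,1): attacks (2,2) (2,0) (3,1) (1,1) (0,1) [ray(0,1) blocked at (2,2); ray(1,0) blocked at (3,1)]
  BK@(2,2): attacks (2,3) (2,1) (3,2) (1,2) (3,3) (3,1) (1,3) (1,1)
  BK@(4,2): attacks (4,3) (4,1) (3,2) (3,3) (3,1)
Union (19 distinct): (0,0) (0,1) (0,2) (0,3) (0,4) (1,0) (1,1) (1,2) (1,3) (2,0) (2,1) (2,2) (2,3) (3,1) (3,2) (3,3) (3,4) (4,1) (4,3)

Answer: 19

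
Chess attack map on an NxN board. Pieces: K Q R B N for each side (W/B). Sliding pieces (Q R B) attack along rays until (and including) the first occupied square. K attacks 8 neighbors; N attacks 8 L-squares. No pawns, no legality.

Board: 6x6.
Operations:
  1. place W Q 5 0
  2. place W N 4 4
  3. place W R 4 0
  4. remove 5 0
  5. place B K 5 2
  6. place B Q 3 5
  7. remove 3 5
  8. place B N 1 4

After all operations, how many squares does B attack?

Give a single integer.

Answer: 9

Derivation:
Op 1: place WQ@(5,0)
Op 2: place WN@(4,4)
Op 3: place WR@(4,0)
Op 4: remove (5,0)
Op 5: place BK@(5,2)
Op 6: place BQ@(3,5)
Op 7: remove (3,5)
Op 8: place BN@(1,4)
Per-piece attacks for B:
  BN@(1,4): attacks (3,5) (2,2) (3,3) (0,2)
  BK@(5,2): attacks (5,3) (5,1) (4,2) (4,3) (4,1)
Union (9 distinct): (0,2) (2,2) (3,3) (3,5) (4,1) (4,2) (4,3) (5,1) (5,3)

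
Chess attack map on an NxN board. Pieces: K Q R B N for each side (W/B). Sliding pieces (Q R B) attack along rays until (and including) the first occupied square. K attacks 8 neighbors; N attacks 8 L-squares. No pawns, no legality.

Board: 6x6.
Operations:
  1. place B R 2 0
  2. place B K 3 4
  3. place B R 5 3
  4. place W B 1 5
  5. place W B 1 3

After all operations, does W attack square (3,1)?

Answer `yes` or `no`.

Op 1: place BR@(2,0)
Op 2: place BK@(3,4)
Op 3: place BR@(5,3)
Op 4: place WB@(1,5)
Op 5: place WB@(1,3)
Per-piece attacks for W:
  WB@(1,3): attacks (2,4) (3,5) (2,2) (3,1) (4,0) (0,4) (0,2)
  WB@(1,5): attacks (2,4) (3,3) (4,2) (5,1) (0,4)
W attacks (3,1): yes

Answer: yes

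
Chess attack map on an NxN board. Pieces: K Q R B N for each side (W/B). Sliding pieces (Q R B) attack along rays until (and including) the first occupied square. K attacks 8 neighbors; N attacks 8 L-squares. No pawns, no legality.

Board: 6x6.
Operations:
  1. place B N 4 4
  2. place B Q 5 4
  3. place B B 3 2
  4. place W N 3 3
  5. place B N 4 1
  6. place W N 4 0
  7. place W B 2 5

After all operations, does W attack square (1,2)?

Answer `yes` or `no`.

Op 1: place BN@(4,4)
Op 2: place BQ@(5,4)
Op 3: place BB@(3,2)
Op 4: place WN@(3,3)
Op 5: place BN@(4,1)
Op 6: place WN@(4,0)
Op 7: place WB@(2,5)
Per-piece attacks for W:
  WB@(2,5): attacks (3,4) (4,3) (5,2) (1,4) (0,3)
  WN@(3,3): attacks (4,5) (5,4) (2,5) (1,4) (4,1) (5,2) (2,1) (1,2)
  WN@(4,0): attacks (5,2) (3,2) (2,1)
W attacks (1,2): yes

Answer: yes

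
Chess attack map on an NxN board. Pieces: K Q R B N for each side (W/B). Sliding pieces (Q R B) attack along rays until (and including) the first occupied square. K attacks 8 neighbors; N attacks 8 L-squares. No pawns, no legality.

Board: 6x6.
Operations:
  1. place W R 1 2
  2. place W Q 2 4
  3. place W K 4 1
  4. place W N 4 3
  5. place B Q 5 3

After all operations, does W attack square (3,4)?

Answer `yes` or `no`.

Op 1: place WR@(1,2)
Op 2: place WQ@(2,4)
Op 3: place WK@(4,1)
Op 4: place WN@(4,3)
Op 5: place BQ@(5,3)
Per-piece attacks for W:
  WR@(1,2): attacks (1,3) (1,4) (1,5) (1,1) (1,0) (2,2) (3,2) (4,2) (5,2) (0,2)
  WQ@(2,4): attacks (2,5) (2,3) (2,2) (2,1) (2,0) (3,4) (4,4) (5,4) (1,4) (0,4) (3,5) (3,3) (4,2) (5,1) (1,5) (1,3) (0,2)
  WK@(4,1): attacks (4,2) (4,0) (5,1) (3,1) (5,2) (5,0) (3,2) (3,0)
  WN@(4,3): attacks (5,5) (3,5) (2,4) (5,1) (3,1) (2,2)
W attacks (3,4): yes

Answer: yes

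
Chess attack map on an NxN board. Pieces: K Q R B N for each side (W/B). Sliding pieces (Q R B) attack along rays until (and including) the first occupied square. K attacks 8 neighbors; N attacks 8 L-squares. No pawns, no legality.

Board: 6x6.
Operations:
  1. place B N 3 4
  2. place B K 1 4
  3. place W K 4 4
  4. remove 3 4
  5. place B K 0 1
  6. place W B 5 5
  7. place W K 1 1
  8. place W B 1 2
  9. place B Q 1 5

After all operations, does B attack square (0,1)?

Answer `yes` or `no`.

Answer: no

Derivation:
Op 1: place BN@(3,4)
Op 2: place BK@(1,4)
Op 3: place WK@(4,4)
Op 4: remove (3,4)
Op 5: place BK@(0,1)
Op 6: place WB@(5,5)
Op 7: place WK@(1,1)
Op 8: place WB@(1,2)
Op 9: place BQ@(1,5)
Per-piece attacks for B:
  BK@(0,1): attacks (0,2) (0,0) (1,1) (1,2) (1,0)
  BK@(1,4): attacks (1,5) (1,3) (2,4) (0,4) (2,5) (2,3) (0,5) (0,3)
  BQ@(1,5): attacks (1,4) (2,5) (3,5) (4,5) (5,5) (0,5) (2,4) (3,3) (4,2) (5,1) (0,4) [ray(0,-1) blocked at (1,4); ray(1,0) blocked at (5,5)]
B attacks (0,1): no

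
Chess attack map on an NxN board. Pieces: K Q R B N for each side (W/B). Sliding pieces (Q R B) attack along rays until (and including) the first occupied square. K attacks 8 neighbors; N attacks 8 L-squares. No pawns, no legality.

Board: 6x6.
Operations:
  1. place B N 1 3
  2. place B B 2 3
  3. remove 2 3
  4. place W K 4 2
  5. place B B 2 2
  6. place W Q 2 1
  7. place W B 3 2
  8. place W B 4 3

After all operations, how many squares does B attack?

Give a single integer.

Answer: 14

Derivation:
Op 1: place BN@(1,3)
Op 2: place BB@(2,3)
Op 3: remove (2,3)
Op 4: place WK@(4,2)
Op 5: place BB@(2,2)
Op 6: place WQ@(2,1)
Op 7: place WB@(3,2)
Op 8: place WB@(4,3)
Per-piece attacks for B:
  BN@(1,3): attacks (2,5) (3,4) (0,5) (2,1) (3,2) (0,1)
  BB@(2,2): attacks (3,3) (4,4) (5,5) (3,1) (4,0) (1,3) (1,1) (0,0) [ray(-1,1) blocked at (1,3)]
Union (14 distinct): (0,0) (0,1) (0,5) (1,1) (1,3) (2,1) (2,5) (3,1) (3,2) (3,3) (3,4) (4,0) (4,4) (5,5)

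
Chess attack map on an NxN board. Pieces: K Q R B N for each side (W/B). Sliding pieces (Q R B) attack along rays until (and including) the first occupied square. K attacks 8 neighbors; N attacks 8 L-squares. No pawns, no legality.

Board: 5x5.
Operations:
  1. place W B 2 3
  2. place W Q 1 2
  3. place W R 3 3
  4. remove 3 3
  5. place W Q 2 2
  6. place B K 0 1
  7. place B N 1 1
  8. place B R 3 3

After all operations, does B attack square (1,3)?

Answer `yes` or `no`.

Answer: no

Derivation:
Op 1: place WB@(2,3)
Op 2: place WQ@(1,2)
Op 3: place WR@(3,3)
Op 4: remove (3,3)
Op 5: place WQ@(2,2)
Op 6: place BK@(0,1)
Op 7: place BN@(1,1)
Op 8: place BR@(3,3)
Per-piece attacks for B:
  BK@(0,1): attacks (0,2) (0,0) (1,1) (1,2) (1,0)
  BN@(1,1): attacks (2,3) (3,2) (0,3) (3,0)
  BR@(3,3): attacks (3,4) (3,2) (3,1) (3,0) (4,3) (2,3) [ray(-1,0) blocked at (2,3)]
B attacks (1,3): no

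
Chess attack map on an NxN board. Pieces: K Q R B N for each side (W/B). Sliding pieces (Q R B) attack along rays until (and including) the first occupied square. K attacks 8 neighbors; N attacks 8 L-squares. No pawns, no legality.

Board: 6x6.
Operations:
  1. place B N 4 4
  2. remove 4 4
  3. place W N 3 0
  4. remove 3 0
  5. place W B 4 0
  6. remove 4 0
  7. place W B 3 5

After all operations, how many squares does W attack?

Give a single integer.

Answer: 5

Derivation:
Op 1: place BN@(4,4)
Op 2: remove (4,4)
Op 3: place WN@(3,0)
Op 4: remove (3,0)
Op 5: place WB@(4,0)
Op 6: remove (4,0)
Op 7: place WB@(3,5)
Per-piece attacks for W:
  WB@(3,5): attacks (4,4) (5,3) (2,4) (1,3) (0,2)
Union (5 distinct): (0,2) (1,3) (2,4) (4,4) (5,3)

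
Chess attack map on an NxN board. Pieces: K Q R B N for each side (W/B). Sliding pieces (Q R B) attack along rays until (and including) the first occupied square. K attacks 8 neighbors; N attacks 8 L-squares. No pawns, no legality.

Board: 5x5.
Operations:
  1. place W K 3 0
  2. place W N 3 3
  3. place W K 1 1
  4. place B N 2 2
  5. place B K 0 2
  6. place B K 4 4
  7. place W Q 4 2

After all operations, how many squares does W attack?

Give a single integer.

Answer: 16

Derivation:
Op 1: place WK@(3,0)
Op 2: place WN@(3,3)
Op 3: place WK@(1,1)
Op 4: place BN@(2,2)
Op 5: place BK@(0,2)
Op 6: place BK@(4,4)
Op 7: place WQ@(4,2)
Per-piece attacks for W:
  WK@(1,1): attacks (1,2) (1,0) (2,1) (0,1) (2,2) (2,0) (0,2) (0,0)
  WK@(3,0): attacks (3,1) (4,0) (2,0) (4,1) (2,1)
  WN@(3,3): attacks (1,4) (4,1) (2,1) (1,2)
  WQ@(4,2): attacks (4,3) (4,4) (4,1) (4,0) (3,2) (2,2) (3,3) (3,1) (2,0) [ray(0,1) blocked at (4,4); ray(-1,0) blocked at (2,2); ray(-1,1) blocked at (3,3)]
Union (16 distinct): (0,0) (0,1) (0,2) (1,0) (1,2) (1,4) (2,0) (2,1) (2,2) (3,1) (3,2) (3,3) (4,0) (4,1) (4,3) (4,4)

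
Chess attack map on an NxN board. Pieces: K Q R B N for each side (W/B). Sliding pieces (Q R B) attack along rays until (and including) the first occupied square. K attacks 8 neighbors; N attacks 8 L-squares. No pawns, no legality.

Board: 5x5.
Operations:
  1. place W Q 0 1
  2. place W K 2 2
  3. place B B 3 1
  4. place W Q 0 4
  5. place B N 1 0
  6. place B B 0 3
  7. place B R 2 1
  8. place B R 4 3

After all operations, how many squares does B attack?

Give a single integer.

Answer: 17

Derivation:
Op 1: place WQ@(0,1)
Op 2: place WK@(2,2)
Op 3: place BB@(3,1)
Op 4: place WQ@(0,4)
Op 5: place BN@(1,0)
Op 6: place BB@(0,3)
Op 7: place BR@(2,1)
Op 8: place BR@(4,3)
Per-piece attacks for B:
  BB@(0,3): attacks (1,4) (1,2) (2,1) [ray(1,-1) blocked at (2,1)]
  BN@(1,0): attacks (2,2) (3,1) (0,2)
  BR@(2,1): attacks (2,2) (2,0) (3,1) (1,1) (0,1) [ray(0,1) blocked at (2,2); ray(1,0) blocked at (3,1); ray(-1,0) blocked at (0,1)]
  BB@(3,1): attacks (4,2) (4,0) (2,2) (2,0) [ray(-1,1) blocked at (2,2)]
  BR@(4,3): attacks (4,4) (4,2) (4,1) (4,0) (3,3) (2,3) (1,3) (0,3) [ray(-1,0) blocked at (0,3)]
Union (17 distinct): (0,1) (0,2) (0,3) (1,1) (1,2) (1,3) (1,4) (2,0) (2,1) (2,2) (2,3) (3,1) (3,3) (4,0) (4,1) (4,2) (4,4)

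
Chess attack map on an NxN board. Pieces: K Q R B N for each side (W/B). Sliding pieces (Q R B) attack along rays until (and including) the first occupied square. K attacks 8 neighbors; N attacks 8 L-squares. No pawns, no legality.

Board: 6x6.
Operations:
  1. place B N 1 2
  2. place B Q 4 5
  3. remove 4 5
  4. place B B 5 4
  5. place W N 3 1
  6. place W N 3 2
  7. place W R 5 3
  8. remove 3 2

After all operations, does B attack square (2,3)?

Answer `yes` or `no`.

Op 1: place BN@(1,2)
Op 2: place BQ@(4,5)
Op 3: remove (4,5)
Op 4: place BB@(5,4)
Op 5: place WN@(3,1)
Op 6: place WN@(3,2)
Op 7: place WR@(5,3)
Op 8: remove (3,2)
Per-piece attacks for B:
  BN@(1,2): attacks (2,4) (3,3) (0,4) (2,0) (3,1) (0,0)
  BB@(5,4): attacks (4,5) (4,3) (3,2) (2,1) (1,0)
B attacks (2,3): no

Answer: no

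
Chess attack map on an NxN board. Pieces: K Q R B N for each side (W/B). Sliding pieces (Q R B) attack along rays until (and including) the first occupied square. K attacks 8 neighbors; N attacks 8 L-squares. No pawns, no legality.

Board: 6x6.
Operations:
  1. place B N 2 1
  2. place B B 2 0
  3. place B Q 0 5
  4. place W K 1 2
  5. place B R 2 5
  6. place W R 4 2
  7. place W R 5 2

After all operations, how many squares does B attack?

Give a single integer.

Answer: 25

Derivation:
Op 1: place BN@(2,1)
Op 2: place BB@(2,0)
Op 3: place BQ@(0,5)
Op 4: place WK@(1,2)
Op 5: place BR@(2,5)
Op 6: place WR@(4,2)
Op 7: place WR@(5,2)
Per-piece attacks for B:
  BQ@(0,5): attacks (0,4) (0,3) (0,2) (0,1) (0,0) (1,5) (2,5) (1,4) (2,3) (3,2) (4,1) (5,0) [ray(1,0) blocked at (2,5)]
  BB@(2,0): attacks (3,1) (4,2) (1,1) (0,2) [ray(1,1) blocked at (4,2)]
  BN@(2,1): attacks (3,3) (4,2) (1,3) (0,2) (4,0) (0,0)
  BR@(2,5): attacks (2,4) (2,3) (2,2) (2,1) (3,5) (4,5) (5,5) (1,5) (0,5) [ray(0,-1) blocked at (2,1); ray(-1,0) blocked at (0,5)]
Union (25 distinct): (0,0) (0,1) (0,2) (0,3) (0,4) (0,5) (1,1) (1,3) (1,4) (1,5) (2,1) (2,2) (2,3) (2,4) (2,5) (3,1) (3,2) (3,3) (3,5) (4,0) (4,1) (4,2) (4,5) (5,0) (5,5)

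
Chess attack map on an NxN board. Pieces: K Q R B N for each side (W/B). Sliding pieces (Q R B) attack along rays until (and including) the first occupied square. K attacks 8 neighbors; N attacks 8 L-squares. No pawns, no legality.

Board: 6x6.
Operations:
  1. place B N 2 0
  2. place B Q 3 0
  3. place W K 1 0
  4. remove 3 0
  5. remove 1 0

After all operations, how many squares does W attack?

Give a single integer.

Op 1: place BN@(2,0)
Op 2: place BQ@(3,0)
Op 3: place WK@(1,0)
Op 4: remove (3,0)
Op 5: remove (1,0)
Per-piece attacks for W:
Union (0 distinct): (none)

Answer: 0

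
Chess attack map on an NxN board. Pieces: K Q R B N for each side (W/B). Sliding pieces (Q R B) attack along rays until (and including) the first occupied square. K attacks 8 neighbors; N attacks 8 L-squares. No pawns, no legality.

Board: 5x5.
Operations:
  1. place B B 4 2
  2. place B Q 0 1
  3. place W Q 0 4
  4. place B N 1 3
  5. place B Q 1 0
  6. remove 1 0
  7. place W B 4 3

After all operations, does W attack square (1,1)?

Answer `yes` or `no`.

Op 1: place BB@(4,2)
Op 2: place BQ@(0,1)
Op 3: place WQ@(0,4)
Op 4: place BN@(1,3)
Op 5: place BQ@(1,0)
Op 6: remove (1,0)
Op 7: place WB@(4,3)
Per-piece attacks for W:
  WQ@(0,4): attacks (0,3) (0,2) (0,1) (1,4) (2,4) (3,4) (4,4) (1,3) [ray(0,-1) blocked at (0,1); ray(1,-1) blocked at (1,3)]
  WB@(4,3): attacks (3,4) (3,2) (2,1) (1,0)
W attacks (1,1): no

Answer: no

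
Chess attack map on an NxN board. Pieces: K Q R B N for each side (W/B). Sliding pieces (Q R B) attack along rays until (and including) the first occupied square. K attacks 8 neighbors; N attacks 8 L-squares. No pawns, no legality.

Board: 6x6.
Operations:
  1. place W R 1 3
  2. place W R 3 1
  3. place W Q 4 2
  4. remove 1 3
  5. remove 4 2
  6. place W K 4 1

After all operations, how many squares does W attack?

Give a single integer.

Op 1: place WR@(1,3)
Op 2: place WR@(3,1)
Op 3: place WQ@(4,2)
Op 4: remove (1,3)
Op 5: remove (4,2)
Op 6: place WK@(4,1)
Per-piece attacks for W:
  WR@(3,1): attacks (3,2) (3,3) (3,4) (3,5) (3,0) (4,1) (2,1) (1,1) (0,1) [ray(1,0) blocked at (4,1)]
  WK@(4,1): attacks (4,2) (4,0) (5,1) (3,1) (5,2) (5,0) (3,2) (3,0)
Union (15 distinct): (0,1) (1,1) (2,1) (3,0) (3,1) (3,2) (3,3) (3,4) (3,5) (4,0) (4,1) (4,2) (5,0) (5,1) (5,2)

Answer: 15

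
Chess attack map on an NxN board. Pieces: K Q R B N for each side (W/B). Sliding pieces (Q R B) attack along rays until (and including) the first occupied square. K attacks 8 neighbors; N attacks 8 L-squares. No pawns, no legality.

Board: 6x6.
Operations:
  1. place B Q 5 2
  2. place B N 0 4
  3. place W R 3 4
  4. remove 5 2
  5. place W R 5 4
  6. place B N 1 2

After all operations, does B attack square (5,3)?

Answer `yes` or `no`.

Op 1: place BQ@(5,2)
Op 2: place BN@(0,4)
Op 3: place WR@(3,4)
Op 4: remove (5,2)
Op 5: place WR@(5,4)
Op 6: place BN@(1,2)
Per-piece attacks for B:
  BN@(0,4): attacks (2,5) (1,2) (2,3)
  BN@(1,2): attacks (2,4) (3,3) (0,4) (2,0) (3,1) (0,0)
B attacks (5,3): no

Answer: no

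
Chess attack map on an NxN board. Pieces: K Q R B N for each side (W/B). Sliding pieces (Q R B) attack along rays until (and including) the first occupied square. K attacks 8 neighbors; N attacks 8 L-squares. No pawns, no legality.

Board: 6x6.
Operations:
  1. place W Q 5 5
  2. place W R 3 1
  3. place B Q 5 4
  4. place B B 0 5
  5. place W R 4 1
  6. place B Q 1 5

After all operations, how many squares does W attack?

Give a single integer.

Op 1: place WQ@(5,5)
Op 2: place WR@(3,1)
Op 3: place BQ@(5,4)
Op 4: place BB@(0,5)
Op 5: place WR@(4,1)
Op 6: place BQ@(1,5)
Per-piece attacks for W:
  WR@(3,1): attacks (3,2) (3,3) (3,4) (3,5) (3,0) (4,1) (2,1) (1,1) (0,1) [ray(1,0) blocked at (4,1)]
  WR@(4,1): attacks (4,2) (4,3) (4,4) (4,5) (4,0) (5,1) (3,1) [ray(-1,0) blocked at (3,1)]
  WQ@(5,5): attacks (5,4) (4,5) (3,5) (2,5) (1,5) (4,4) (3,3) (2,2) (1,1) (0,0) [ray(0,-1) blocked at (5,4); ray(-1,0) blocked at (1,5)]
Union (21 distinct): (0,0) (0,1) (1,1) (1,5) (2,1) (2,2) (2,5) (3,0) (3,1) (3,2) (3,3) (3,4) (3,5) (4,0) (4,1) (4,2) (4,3) (4,4) (4,5) (5,1) (5,4)

Answer: 21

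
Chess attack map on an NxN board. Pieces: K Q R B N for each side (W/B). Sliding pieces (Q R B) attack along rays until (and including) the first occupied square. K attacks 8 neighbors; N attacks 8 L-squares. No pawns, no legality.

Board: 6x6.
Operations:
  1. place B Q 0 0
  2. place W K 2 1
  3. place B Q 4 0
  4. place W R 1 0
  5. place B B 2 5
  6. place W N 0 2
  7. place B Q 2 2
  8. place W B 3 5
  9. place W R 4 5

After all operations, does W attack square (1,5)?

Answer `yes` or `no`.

Op 1: place BQ@(0,0)
Op 2: place WK@(2,1)
Op 3: place BQ@(4,0)
Op 4: place WR@(1,0)
Op 5: place BB@(2,5)
Op 6: place WN@(0,2)
Op 7: place BQ@(2,2)
Op 8: place WB@(3,5)
Op 9: place WR@(4,5)
Per-piece attacks for W:
  WN@(0,2): attacks (1,4) (2,3) (1,0) (2,1)
  WR@(1,0): attacks (1,1) (1,2) (1,3) (1,4) (1,5) (2,0) (3,0) (4,0) (0,0) [ray(1,0) blocked at (4,0); ray(-1,0) blocked at (0,0)]
  WK@(2,1): attacks (2,2) (2,0) (3,1) (1,1) (3,2) (3,0) (1,2) (1,0)
  WB@(3,5): attacks (4,4) (5,3) (2,4) (1,3) (0,2) [ray(-1,-1) blocked at (0,2)]
  WR@(4,5): attacks (4,4) (4,3) (4,2) (4,1) (4,0) (5,5) (3,5) [ray(0,-1) blocked at (4,0); ray(-1,0) blocked at (3,5)]
W attacks (1,5): yes

Answer: yes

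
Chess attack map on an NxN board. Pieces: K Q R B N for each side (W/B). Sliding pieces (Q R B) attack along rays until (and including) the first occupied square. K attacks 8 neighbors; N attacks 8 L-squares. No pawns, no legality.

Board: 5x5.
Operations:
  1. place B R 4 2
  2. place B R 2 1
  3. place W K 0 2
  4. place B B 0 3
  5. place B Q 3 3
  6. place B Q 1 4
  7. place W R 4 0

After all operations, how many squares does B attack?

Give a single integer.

Op 1: place BR@(4,2)
Op 2: place BR@(2,1)
Op 3: place WK@(0,2)
Op 4: place BB@(0,3)
Op 5: place BQ@(3,3)
Op 6: place BQ@(1,4)
Op 7: place WR@(4,0)
Per-piece attacks for B:
  BB@(0,3): attacks (1,4) (1,2) (2,1) [ray(1,1) blocked at (1,4); ray(1,-1) blocked at (2,1)]
  BQ@(1,4): attacks (1,3) (1,2) (1,1) (1,0) (2,4) (3,4) (4,4) (0,4) (2,3) (3,2) (4,1) (0,3) [ray(-1,-1) blocked at (0,3)]
  BR@(2,1): attacks (2,2) (2,3) (2,4) (2,0) (3,1) (4,1) (1,1) (0,1)
  BQ@(3,3): attacks (3,4) (3,2) (3,1) (3,0) (4,3) (2,3) (1,3) (0,3) (4,4) (4,2) (2,4) (2,2) (1,1) (0,0) [ray(-1,0) blocked at (0,3); ray(1,-1) blocked at (4,2)]
  BR@(4,2): attacks (4,3) (4,4) (4,1) (4,0) (3,2) (2,2) (1,2) (0,2) [ray(0,-1) blocked at (4,0); ray(-1,0) blocked at (0,2)]
Union (24 distinct): (0,0) (0,1) (0,2) (0,3) (0,4) (1,0) (1,1) (1,2) (1,3) (1,4) (2,0) (2,1) (2,2) (2,3) (2,4) (3,0) (3,1) (3,2) (3,4) (4,0) (4,1) (4,2) (4,3) (4,4)

Answer: 24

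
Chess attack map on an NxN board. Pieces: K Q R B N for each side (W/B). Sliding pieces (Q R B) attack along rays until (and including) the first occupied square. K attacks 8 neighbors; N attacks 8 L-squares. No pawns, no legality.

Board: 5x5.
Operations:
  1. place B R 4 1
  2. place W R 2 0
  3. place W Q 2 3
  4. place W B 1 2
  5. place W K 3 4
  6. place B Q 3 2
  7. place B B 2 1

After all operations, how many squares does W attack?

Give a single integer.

Op 1: place BR@(4,1)
Op 2: place WR@(2,0)
Op 3: place WQ@(2,3)
Op 4: place WB@(1,2)
Op 5: place WK@(3,4)
Op 6: place BQ@(3,2)
Op 7: place BB@(2,1)
Per-piece attacks for W:
  WB@(1,2): attacks (2,3) (2,1) (0,3) (0,1) [ray(1,1) blocked at (2,3); ray(1,-1) blocked at (2,1)]
  WR@(2,0): attacks (2,1) (3,0) (4,0) (1,0) (0,0) [ray(0,1) blocked at (2,1)]
  WQ@(2,3): attacks (2,4) (2,2) (2,1) (3,3) (4,3) (1,3) (0,3) (3,4) (3,2) (1,4) (1,2) [ray(0,-1) blocked at (2,1); ray(1,1) blocked at (3,4); ray(1,-1) blocked at (3,2); ray(-1,-1) blocked at (1,2)]
  WK@(3,4): attacks (3,3) (4,4) (2,4) (4,3) (2,3)
Union (18 distinct): (0,0) (0,1) (0,3) (1,0) (1,2) (1,3) (1,4) (2,1) (2,2) (2,3) (2,4) (3,0) (3,2) (3,3) (3,4) (4,0) (4,3) (4,4)

Answer: 18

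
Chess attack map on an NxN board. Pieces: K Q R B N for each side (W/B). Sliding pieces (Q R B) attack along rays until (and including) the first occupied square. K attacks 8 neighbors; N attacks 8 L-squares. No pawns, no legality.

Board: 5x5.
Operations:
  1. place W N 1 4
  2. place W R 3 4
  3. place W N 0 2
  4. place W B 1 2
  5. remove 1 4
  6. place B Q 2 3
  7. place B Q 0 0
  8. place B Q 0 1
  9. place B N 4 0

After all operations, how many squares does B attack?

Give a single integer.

Answer: 22

Derivation:
Op 1: place WN@(1,4)
Op 2: place WR@(3,4)
Op 3: place WN@(0,2)
Op 4: place WB@(1,2)
Op 5: remove (1,4)
Op 6: place BQ@(2,3)
Op 7: place BQ@(0,0)
Op 8: place BQ@(0,1)
Op 9: place BN@(4,0)
Per-piece attacks for B:
  BQ@(0,0): attacks (0,1) (1,0) (2,0) (3,0) (4,0) (1,1) (2,2) (3,3) (4,4) [ray(0,1) blocked at (0,1); ray(1,0) blocked at (4,0)]
  BQ@(0,1): attacks (0,2) (0,0) (1,1) (2,1) (3,1) (4,1) (1,2) (1,0) [ray(0,1) blocked at (0,2); ray(0,-1) blocked at (0,0); ray(1,1) blocked at (1,2)]
  BQ@(2,3): attacks (2,4) (2,2) (2,1) (2,0) (3,3) (4,3) (1,3) (0,3) (3,4) (3,2) (4,1) (1,4) (1,2) [ray(1,1) blocked at (3,4); ray(-1,-1) blocked at (1,2)]
  BN@(4,0): attacks (3,2) (2,1)
Union (22 distinct): (0,0) (0,1) (0,2) (0,3) (1,0) (1,1) (1,2) (1,3) (1,4) (2,0) (2,1) (2,2) (2,4) (3,0) (3,1) (3,2) (3,3) (3,4) (4,0) (4,1) (4,3) (4,4)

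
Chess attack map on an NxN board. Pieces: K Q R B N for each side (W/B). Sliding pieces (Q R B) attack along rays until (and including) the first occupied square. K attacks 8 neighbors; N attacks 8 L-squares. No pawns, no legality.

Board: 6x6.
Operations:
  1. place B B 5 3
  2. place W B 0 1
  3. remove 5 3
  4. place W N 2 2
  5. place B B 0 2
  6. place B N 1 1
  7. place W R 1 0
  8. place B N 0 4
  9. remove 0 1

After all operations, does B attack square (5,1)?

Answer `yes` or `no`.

Op 1: place BB@(5,3)
Op 2: place WB@(0,1)
Op 3: remove (5,3)
Op 4: place WN@(2,2)
Op 5: place BB@(0,2)
Op 6: place BN@(1,1)
Op 7: place WR@(1,0)
Op 8: place BN@(0,4)
Op 9: remove (0,1)
Per-piece attacks for B:
  BB@(0,2): attacks (1,3) (2,4) (3,5) (1,1) [ray(1,-1) blocked at (1,1)]
  BN@(0,4): attacks (2,5) (1,2) (2,3)
  BN@(1,1): attacks (2,3) (3,2) (0,3) (3,0)
B attacks (5,1): no

Answer: no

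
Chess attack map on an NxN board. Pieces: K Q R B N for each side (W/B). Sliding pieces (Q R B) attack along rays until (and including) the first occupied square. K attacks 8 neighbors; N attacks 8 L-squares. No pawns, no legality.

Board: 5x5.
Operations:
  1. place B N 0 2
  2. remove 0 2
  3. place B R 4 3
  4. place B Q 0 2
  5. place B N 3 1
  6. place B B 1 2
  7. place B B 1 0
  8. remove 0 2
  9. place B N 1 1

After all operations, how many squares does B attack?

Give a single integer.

Answer: 16

Derivation:
Op 1: place BN@(0,2)
Op 2: remove (0,2)
Op 3: place BR@(4,3)
Op 4: place BQ@(0,2)
Op 5: place BN@(3,1)
Op 6: place BB@(1,2)
Op 7: place BB@(1,0)
Op 8: remove (0,2)
Op 9: place BN@(1,1)
Per-piece attacks for B:
  BB@(1,0): attacks (2,1) (3,2) (4,3) (0,1) [ray(1,1) blocked at (4,3)]
  BN@(1,1): attacks (2,3) (3,2) (0,3) (3,0)
  BB@(1,2): attacks (2,3) (3,4) (2,1) (3,0) (0,3) (0,1)
  BN@(3,1): attacks (4,3) (2,3) (1,2) (1,0)
  BR@(4,3): attacks (4,4) (4,2) (4,1) (4,0) (3,3) (2,3) (1,3) (0,3)
Union (16 distinct): (0,1) (0,3) (1,0) (1,2) (1,3) (2,1) (2,3) (3,0) (3,2) (3,3) (3,4) (4,0) (4,1) (4,2) (4,3) (4,4)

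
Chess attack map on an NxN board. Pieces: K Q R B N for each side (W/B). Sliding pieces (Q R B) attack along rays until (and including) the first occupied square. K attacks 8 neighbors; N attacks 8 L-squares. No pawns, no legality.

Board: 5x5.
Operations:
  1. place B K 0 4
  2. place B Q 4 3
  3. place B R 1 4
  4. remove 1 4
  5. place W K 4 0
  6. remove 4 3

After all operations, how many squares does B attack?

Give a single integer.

Op 1: place BK@(0,4)
Op 2: place BQ@(4,3)
Op 3: place BR@(1,4)
Op 4: remove (1,4)
Op 5: place WK@(4,0)
Op 6: remove (4,3)
Per-piece attacks for B:
  BK@(0,4): attacks (0,3) (1,4) (1,3)
Union (3 distinct): (0,3) (1,3) (1,4)

Answer: 3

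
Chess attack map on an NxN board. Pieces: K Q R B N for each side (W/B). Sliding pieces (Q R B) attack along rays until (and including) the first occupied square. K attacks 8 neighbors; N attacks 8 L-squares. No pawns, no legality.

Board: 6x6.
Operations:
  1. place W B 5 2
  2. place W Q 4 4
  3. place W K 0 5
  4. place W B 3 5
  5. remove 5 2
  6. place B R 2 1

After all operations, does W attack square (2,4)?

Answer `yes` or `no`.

Answer: yes

Derivation:
Op 1: place WB@(5,2)
Op 2: place WQ@(4,4)
Op 3: place WK@(0,5)
Op 4: place WB@(3,5)
Op 5: remove (5,2)
Op 6: place BR@(2,1)
Per-piece attacks for W:
  WK@(0,5): attacks (0,4) (1,5) (1,4)
  WB@(3,5): attacks (4,4) (2,4) (1,3) (0,2) [ray(1,-1) blocked at (4,4)]
  WQ@(4,4): attacks (4,5) (4,3) (4,2) (4,1) (4,0) (5,4) (3,4) (2,4) (1,4) (0,4) (5,5) (5,3) (3,5) (3,3) (2,2) (1,1) (0,0) [ray(-1,1) blocked at (3,5)]
W attacks (2,4): yes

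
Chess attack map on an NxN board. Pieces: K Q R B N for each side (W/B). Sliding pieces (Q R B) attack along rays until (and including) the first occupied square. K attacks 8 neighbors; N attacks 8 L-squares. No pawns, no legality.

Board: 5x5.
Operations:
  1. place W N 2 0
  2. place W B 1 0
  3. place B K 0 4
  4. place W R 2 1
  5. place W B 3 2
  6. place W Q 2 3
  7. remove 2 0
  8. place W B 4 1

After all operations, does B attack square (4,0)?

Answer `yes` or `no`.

Op 1: place WN@(2,0)
Op 2: place WB@(1,0)
Op 3: place BK@(0,4)
Op 4: place WR@(2,1)
Op 5: place WB@(3,2)
Op 6: place WQ@(2,3)
Op 7: remove (2,0)
Op 8: place WB@(4,1)
Per-piece attacks for B:
  BK@(0,4): attacks (0,3) (1,4) (1,3)
B attacks (4,0): no

Answer: no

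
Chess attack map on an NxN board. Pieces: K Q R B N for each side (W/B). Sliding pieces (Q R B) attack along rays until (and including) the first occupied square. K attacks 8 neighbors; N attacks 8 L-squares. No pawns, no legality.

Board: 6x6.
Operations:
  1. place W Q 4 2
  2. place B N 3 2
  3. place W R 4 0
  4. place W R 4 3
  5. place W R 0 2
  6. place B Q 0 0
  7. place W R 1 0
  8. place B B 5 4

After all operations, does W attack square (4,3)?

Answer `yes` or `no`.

Answer: yes

Derivation:
Op 1: place WQ@(4,2)
Op 2: place BN@(3,2)
Op 3: place WR@(4,0)
Op 4: place WR@(4,3)
Op 5: place WR@(0,2)
Op 6: place BQ@(0,0)
Op 7: place WR@(1,0)
Op 8: place BB@(5,4)
Per-piece attacks for W:
  WR@(0,2): attacks (0,3) (0,4) (0,5) (0,1) (0,0) (1,2) (2,2) (3,2) [ray(0,-1) blocked at (0,0); ray(1,0) blocked at (3,2)]
  WR@(1,0): attacks (1,1) (1,2) (1,3) (1,4) (1,5) (2,0) (3,0) (4,0) (0,0) [ray(1,0) blocked at (4,0); ray(-1,0) blocked at (0,0)]
  WR@(4,0): attacks (4,1) (4,2) (5,0) (3,0) (2,0) (1,0) [ray(0,1) blocked at (4,2); ray(-1,0) blocked at (1,0)]
  WQ@(4,2): attacks (4,3) (4,1) (4,0) (5,2) (3,2) (5,3) (5,1) (3,3) (2,4) (1,5) (3,1) (2,0) [ray(0,1) blocked at (4,3); ray(0,-1) blocked at (4,0); ray(-1,0) blocked at (3,2)]
  WR@(4,3): attacks (4,4) (4,5) (4,2) (5,3) (3,3) (2,3) (1,3) (0,3) [ray(0,-1) blocked at (4,2)]
W attacks (4,3): yes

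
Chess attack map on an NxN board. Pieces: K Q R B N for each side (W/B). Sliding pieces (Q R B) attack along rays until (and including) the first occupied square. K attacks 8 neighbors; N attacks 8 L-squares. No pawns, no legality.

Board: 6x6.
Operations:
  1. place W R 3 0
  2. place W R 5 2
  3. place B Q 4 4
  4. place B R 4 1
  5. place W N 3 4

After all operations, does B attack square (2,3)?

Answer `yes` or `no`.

Op 1: place WR@(3,0)
Op 2: place WR@(5,2)
Op 3: place BQ@(4,4)
Op 4: place BR@(4,1)
Op 5: place WN@(3,4)
Per-piece attacks for B:
  BR@(4,1): attacks (4,2) (4,3) (4,4) (4,0) (5,1) (3,1) (2,1) (1,1) (0,1) [ray(0,1) blocked at (4,4)]
  BQ@(4,4): attacks (4,5) (4,3) (4,2) (4,1) (5,4) (3,4) (5,5) (5,3) (3,5) (3,3) (2,2) (1,1) (0,0) [ray(0,-1) blocked at (4,1); ray(-1,0) blocked at (3,4)]
B attacks (2,3): no

Answer: no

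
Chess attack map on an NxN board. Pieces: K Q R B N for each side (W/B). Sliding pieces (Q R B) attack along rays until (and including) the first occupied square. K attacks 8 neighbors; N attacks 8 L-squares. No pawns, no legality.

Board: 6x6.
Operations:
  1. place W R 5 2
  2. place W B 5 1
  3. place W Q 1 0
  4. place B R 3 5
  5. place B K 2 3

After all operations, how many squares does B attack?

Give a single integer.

Op 1: place WR@(5,2)
Op 2: place WB@(5,1)
Op 3: place WQ@(1,0)
Op 4: place BR@(3,5)
Op 5: place BK@(2,3)
Per-piece attacks for B:
  BK@(2,3): attacks (2,4) (2,2) (3,3) (1,3) (3,4) (3,2) (1,4) (1,2)
  BR@(3,5): attacks (3,4) (3,3) (3,2) (3,1) (3,0) (4,5) (5,5) (2,5) (1,5) (0,5)
Union (15 distinct): (0,5) (1,2) (1,3) (1,4) (1,5) (2,2) (2,4) (2,5) (3,0) (3,1) (3,2) (3,3) (3,4) (4,5) (5,5)

Answer: 15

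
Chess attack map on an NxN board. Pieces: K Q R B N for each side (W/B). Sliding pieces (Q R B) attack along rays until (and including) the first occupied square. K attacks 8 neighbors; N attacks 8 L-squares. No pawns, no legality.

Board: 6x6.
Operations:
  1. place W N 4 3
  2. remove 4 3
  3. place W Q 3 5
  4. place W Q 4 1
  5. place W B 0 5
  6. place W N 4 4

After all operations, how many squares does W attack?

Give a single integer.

Op 1: place WN@(4,3)
Op 2: remove (4,3)
Op 3: place WQ@(3,5)
Op 4: place WQ@(4,1)
Op 5: place WB@(0,5)
Op 6: place WN@(4,4)
Per-piece attacks for W:
  WB@(0,5): attacks (1,4) (2,3) (3,2) (4,1) [ray(1,-1) blocked at (4,1)]
  WQ@(3,5): attacks (3,4) (3,3) (3,2) (3,1) (3,0) (4,5) (5,5) (2,5) (1,5) (0,5) (4,4) (2,4) (1,3) (0,2) [ray(-1,0) blocked at (0,5); ray(1,-1) blocked at (4,4)]
  WQ@(4,1): attacks (4,2) (4,3) (4,4) (4,0) (5,1) (3,1) (2,1) (1,1) (0,1) (5,2) (5,0) (3,2) (2,3) (1,4) (0,5) (3,0) [ray(0,1) blocked at (4,4); ray(-1,1) blocked at (0,5)]
  WN@(4,4): attacks (2,5) (5,2) (3,2) (2,3)
Union (26 distinct): (0,1) (0,2) (0,5) (1,1) (1,3) (1,4) (1,5) (2,1) (2,3) (2,4) (2,5) (3,0) (3,1) (3,2) (3,3) (3,4) (4,0) (4,1) (4,2) (4,3) (4,4) (4,5) (5,0) (5,1) (5,2) (5,5)

Answer: 26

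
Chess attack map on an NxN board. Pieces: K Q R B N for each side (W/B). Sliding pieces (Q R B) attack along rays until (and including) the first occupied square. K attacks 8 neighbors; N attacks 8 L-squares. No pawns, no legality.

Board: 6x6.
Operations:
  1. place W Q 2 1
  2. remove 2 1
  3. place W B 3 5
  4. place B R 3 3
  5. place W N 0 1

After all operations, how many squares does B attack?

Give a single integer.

Op 1: place WQ@(2,1)
Op 2: remove (2,1)
Op 3: place WB@(3,5)
Op 4: place BR@(3,3)
Op 5: place WN@(0,1)
Per-piece attacks for B:
  BR@(3,3): attacks (3,4) (3,5) (3,2) (3,1) (3,0) (4,3) (5,3) (2,3) (1,3) (0,3) [ray(0,1) blocked at (3,5)]
Union (10 distinct): (0,3) (1,3) (2,3) (3,0) (3,1) (3,2) (3,4) (3,5) (4,3) (5,3)

Answer: 10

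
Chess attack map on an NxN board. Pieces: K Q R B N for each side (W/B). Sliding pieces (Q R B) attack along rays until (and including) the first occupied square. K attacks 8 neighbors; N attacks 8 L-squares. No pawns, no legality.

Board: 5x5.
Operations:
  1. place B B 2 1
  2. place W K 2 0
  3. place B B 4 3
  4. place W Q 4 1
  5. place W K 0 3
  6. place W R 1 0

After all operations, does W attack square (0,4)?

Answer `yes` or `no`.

Op 1: place BB@(2,1)
Op 2: place WK@(2,0)
Op 3: place BB@(4,3)
Op 4: place WQ@(4,1)
Op 5: place WK@(0,3)
Op 6: place WR@(1,0)
Per-piece attacks for W:
  WK@(0,3): attacks (0,4) (0,2) (1,3) (1,4) (1,2)
  WR@(1,0): attacks (1,1) (1,2) (1,3) (1,4) (2,0) (0,0) [ray(1,0) blocked at (2,0)]
  WK@(2,0): attacks (2,1) (3,0) (1,0) (3,1) (1,1)
  WQ@(4,1): attacks (4,2) (4,3) (4,0) (3,1) (2,1) (3,2) (2,3) (1,4) (3,0) [ray(0,1) blocked at (4,3); ray(-1,0) blocked at (2,1)]
W attacks (0,4): yes

Answer: yes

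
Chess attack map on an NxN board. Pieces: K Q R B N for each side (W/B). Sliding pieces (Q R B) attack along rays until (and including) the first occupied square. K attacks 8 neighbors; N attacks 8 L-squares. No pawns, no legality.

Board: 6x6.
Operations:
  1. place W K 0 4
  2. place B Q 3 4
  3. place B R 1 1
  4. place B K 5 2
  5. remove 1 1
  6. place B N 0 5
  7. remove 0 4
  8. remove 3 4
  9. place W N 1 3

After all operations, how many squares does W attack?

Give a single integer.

Answer: 6

Derivation:
Op 1: place WK@(0,4)
Op 2: place BQ@(3,4)
Op 3: place BR@(1,1)
Op 4: place BK@(5,2)
Op 5: remove (1,1)
Op 6: place BN@(0,5)
Op 7: remove (0,4)
Op 8: remove (3,4)
Op 9: place WN@(1,3)
Per-piece attacks for W:
  WN@(1,3): attacks (2,5) (3,4) (0,5) (2,1) (3,2) (0,1)
Union (6 distinct): (0,1) (0,5) (2,1) (2,5) (3,2) (3,4)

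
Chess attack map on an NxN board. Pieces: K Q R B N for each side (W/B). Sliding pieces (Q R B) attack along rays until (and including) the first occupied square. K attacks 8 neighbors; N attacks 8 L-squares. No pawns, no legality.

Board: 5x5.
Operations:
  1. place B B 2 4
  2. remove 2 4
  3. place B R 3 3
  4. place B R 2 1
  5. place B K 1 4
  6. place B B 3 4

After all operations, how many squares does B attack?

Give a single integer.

Answer: 16

Derivation:
Op 1: place BB@(2,4)
Op 2: remove (2,4)
Op 3: place BR@(3,3)
Op 4: place BR@(2,1)
Op 5: place BK@(1,4)
Op 6: place BB@(3,4)
Per-piece attacks for B:
  BK@(1,4): attacks (1,3) (2,4) (0,4) (2,3) (0,3)
  BR@(2,1): attacks (2,2) (2,3) (2,4) (2,0) (3,1) (4,1) (1,1) (0,1)
  BR@(3,3): attacks (3,4) (3,2) (3,1) (3,0) (4,3) (2,3) (1,3) (0,3) [ray(0,1) blocked at (3,4)]
  BB@(3,4): attacks (4,3) (2,3) (1,2) (0,1)
Union (16 distinct): (0,1) (0,3) (0,4) (1,1) (1,2) (1,3) (2,0) (2,2) (2,3) (2,4) (3,0) (3,1) (3,2) (3,4) (4,1) (4,3)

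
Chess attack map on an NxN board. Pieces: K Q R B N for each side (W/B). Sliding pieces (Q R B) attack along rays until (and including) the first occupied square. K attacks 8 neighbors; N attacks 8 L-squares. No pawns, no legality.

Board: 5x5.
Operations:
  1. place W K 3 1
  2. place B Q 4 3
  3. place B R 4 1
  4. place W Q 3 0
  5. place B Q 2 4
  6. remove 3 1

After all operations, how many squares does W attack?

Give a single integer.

Answer: 12

Derivation:
Op 1: place WK@(3,1)
Op 2: place BQ@(4,3)
Op 3: place BR@(4,1)
Op 4: place WQ@(3,0)
Op 5: place BQ@(2,4)
Op 6: remove (3,1)
Per-piece attacks for W:
  WQ@(3,0): attacks (3,1) (3,2) (3,3) (3,4) (4,0) (2,0) (1,0) (0,0) (4,1) (2,1) (1,2) (0,3) [ray(1,1) blocked at (4,1)]
Union (12 distinct): (0,0) (0,3) (1,0) (1,2) (2,0) (2,1) (3,1) (3,2) (3,3) (3,4) (4,0) (4,1)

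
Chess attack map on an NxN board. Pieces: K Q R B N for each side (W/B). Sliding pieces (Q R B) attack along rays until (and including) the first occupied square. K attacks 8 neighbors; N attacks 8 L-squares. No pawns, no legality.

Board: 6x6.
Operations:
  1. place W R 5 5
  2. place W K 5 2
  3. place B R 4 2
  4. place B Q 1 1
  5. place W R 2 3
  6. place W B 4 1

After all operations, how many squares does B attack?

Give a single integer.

Op 1: place WR@(5,5)
Op 2: place WK@(5,2)
Op 3: place BR@(4,2)
Op 4: place BQ@(1,1)
Op 5: place WR@(2,3)
Op 6: place WB@(4,1)
Per-piece attacks for B:
  BQ@(1,1): attacks (1,2) (1,3) (1,4) (1,5) (1,0) (2,1) (3,1) (4,1) (0,1) (2,2) (3,3) (4,4) (5,5) (2,0) (0,2) (0,0) [ray(1,0) blocked at (4,1); ray(1,1) blocked at (5,5)]
  BR@(4,2): attacks (4,3) (4,4) (4,5) (4,1) (5,2) (3,2) (2,2) (1,2) (0,2) [ray(0,-1) blocked at (4,1); ray(1,0) blocked at (5,2)]
Union (20 distinct): (0,0) (0,1) (0,2) (1,0) (1,2) (1,3) (1,4) (1,5) (2,0) (2,1) (2,2) (3,1) (3,2) (3,3) (4,1) (4,3) (4,4) (4,5) (5,2) (5,5)

Answer: 20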